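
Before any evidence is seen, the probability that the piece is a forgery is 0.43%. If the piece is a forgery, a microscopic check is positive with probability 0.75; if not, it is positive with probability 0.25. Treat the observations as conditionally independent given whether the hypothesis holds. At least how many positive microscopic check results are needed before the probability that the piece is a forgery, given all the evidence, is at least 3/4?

6

Prior odds = 0.0043/0.9957 = 43/9957.
Likelihood ratio of a positive = 0.75/0.25 = 3.
Target odds: 0.75 ÷ 0.25 = 3.
Need (43/9957) × 3ⁿ ≥ 3, i.e. 3ⁿ ≥ 29871/43.
3⁵ = 243 falls short of 29871/43 but 3⁶ = 729 reaches it, so n = 6.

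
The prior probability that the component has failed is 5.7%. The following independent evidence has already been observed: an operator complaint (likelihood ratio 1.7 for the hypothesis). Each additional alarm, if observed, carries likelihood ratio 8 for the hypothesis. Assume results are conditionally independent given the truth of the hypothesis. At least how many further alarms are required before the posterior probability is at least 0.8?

Prior odds = 0.057/0.943 = 57/943.
Bayes factor of the evidence already in hand = 1.7.
Odds after that evidence = (57/943) × 1.7 = 969/9430.
Target odds = 0.8/0.2 = 4.
Need 8ⁿ ≥ 4 ÷ (969/9430) = 37720/969.
8¹ = 8 falls short of 37720/969 but 8² = 64 reaches it, so n = 2.

2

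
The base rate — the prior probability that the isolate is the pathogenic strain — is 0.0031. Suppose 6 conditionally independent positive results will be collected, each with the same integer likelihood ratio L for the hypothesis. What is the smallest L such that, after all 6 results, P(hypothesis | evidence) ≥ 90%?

Prior odds = 0.0031/0.9969 = 31/9969.
Target odds = 0.9/0.1 = 9.
Need L⁶ ≥ 9 ÷ (31/9969) = 89721/31.
3⁶ = 729 < 89721/31 ≤ 4096 = 4⁶, so L = 4.

4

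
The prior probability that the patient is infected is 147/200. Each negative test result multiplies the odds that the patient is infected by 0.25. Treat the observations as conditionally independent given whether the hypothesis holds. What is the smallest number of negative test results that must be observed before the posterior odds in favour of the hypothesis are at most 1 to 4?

Prior odds = 0.735/0.265 = 147/53.
Likelihood ratio per negative test result = 0.25.
Target odds = 0.25.
Require 0.25ⁿ ≤ 0.25 ÷ (147/53) = 53/588.
0.25¹ = 0.25 is still above 53/588 but 0.25² = 0.0625 is at or below it, so n = 2.

2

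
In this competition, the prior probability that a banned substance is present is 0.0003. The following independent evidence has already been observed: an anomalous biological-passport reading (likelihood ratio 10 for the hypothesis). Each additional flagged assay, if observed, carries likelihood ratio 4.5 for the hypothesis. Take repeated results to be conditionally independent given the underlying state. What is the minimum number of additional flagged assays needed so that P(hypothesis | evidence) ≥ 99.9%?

Prior odds = 0.0003/0.9997 = 3/9997.
Bayes factor of the evidence already in hand = 10.
Odds after that evidence = (3/9997) × 10 = 30/9997.
Target odds = 0.999/0.001 = 999.
Need 4.5ⁿ ≥ 999 ÷ (30/9997) = 332900.1.
4.5⁸ = 43046721/256 falls short of 332900.1 but 4.5⁹ = 387420489/512 reaches it, so n = 9.

9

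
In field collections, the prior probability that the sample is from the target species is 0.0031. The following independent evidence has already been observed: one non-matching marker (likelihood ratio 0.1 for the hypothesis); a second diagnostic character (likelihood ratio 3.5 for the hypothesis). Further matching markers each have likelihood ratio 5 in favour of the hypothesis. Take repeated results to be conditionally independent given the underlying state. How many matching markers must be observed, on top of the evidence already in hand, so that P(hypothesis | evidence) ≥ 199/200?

8

Prior odds = 0.0031/0.9969 = 31/9969.
Combined Bayes factor of the evidence already in hand = 0.1 × 3.5 = 0.35.
Odds after that evidence = (31/9969) × 0.35 = 217/199380.
Target odds = 0.995/0.005 = 199.
Need 5ⁿ ≥ 199 ÷ (217/199380) = 39676620/217.
5⁷ = 78125 falls short of 39676620/217 but 5⁸ = 390625 reaches it, so n = 8.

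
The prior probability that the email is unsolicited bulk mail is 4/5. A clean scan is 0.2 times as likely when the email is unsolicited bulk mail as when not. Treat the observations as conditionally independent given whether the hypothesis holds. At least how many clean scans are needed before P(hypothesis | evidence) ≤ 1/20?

3

Prior odds: 0.8 ÷ 0.2 = 4.
Likelihood ratio per clean scan = 0.2.
Target odds: 0.05 ÷ 0.95 = 1/19.
Require 0.2ⁿ ≤ 1/19 ÷ 4 = 1/76.
0.2² = 0.04 is still above 1/76 but 0.2³ = 0.008 is at or below it, so n = 3.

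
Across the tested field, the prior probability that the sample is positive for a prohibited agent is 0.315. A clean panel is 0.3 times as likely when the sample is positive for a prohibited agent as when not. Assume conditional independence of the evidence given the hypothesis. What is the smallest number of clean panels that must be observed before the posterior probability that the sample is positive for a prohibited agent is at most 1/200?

Prior odds = 0.315/0.685 = 63/137.
Likelihood ratio per clean panel = 0.3.
Target odds: 0.005 ÷ 0.995 = 1/199.
Need (63/137) × 0.3ⁿ ≤ 1/199, i.e. 0.3ⁿ ≤ 137/12537.
0.3³ = 0.027 is still above 137/12537 but 0.3⁴ = 0.0081 is at or below it, so n = 4.

4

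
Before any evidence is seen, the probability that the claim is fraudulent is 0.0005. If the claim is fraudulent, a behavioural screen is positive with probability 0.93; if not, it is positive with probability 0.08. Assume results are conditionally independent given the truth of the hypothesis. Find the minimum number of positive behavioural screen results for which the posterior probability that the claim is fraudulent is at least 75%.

4

Prior odds = 0.0005/0.9995 = 1/1999.
Likelihood ratio of a positive = 0.93/0.08 = 11.625.
Target posterior odds = 0.75/0.25 = 3.
Need (1/1999) × 11.625ⁿ ≥ 3, i.e. 11.625ⁿ ≥ 5997.
11.625³ = 804357/512 falls short of 5997 but 11.625⁴ = 74805201/4096 reaches it, so n = 4.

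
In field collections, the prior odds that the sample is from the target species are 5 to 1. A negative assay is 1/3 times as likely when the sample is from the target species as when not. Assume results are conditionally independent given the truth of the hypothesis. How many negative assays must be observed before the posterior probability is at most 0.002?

Prior odds = 5.
Likelihood ratio per negative assay = 1/3.
Target posterior odds = 0.002/0.998 = 1/499.
Require (1/3)ⁿ ≤ 1/499 ÷ 5 = 1/2495.
(1/3)⁷ = 1/2187 is still above 1/2495 but (1/3)⁸ = 1/6561 is at or below it, so n = 8.

8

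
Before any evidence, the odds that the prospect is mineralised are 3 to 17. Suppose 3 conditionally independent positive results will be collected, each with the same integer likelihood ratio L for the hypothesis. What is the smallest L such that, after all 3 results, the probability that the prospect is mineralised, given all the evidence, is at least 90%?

Prior odds = 3/17.
Target odds = 0.9/0.1 = 9.
Need L³ ≥ 9 ÷ (3/17) = 51.
3³ = 27 < 51 ≤ 64 = 4³, so L = 4.

4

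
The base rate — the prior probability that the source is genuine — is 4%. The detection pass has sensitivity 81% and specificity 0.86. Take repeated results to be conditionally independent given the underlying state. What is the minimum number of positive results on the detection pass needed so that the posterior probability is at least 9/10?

Prior odds: 0.04 ÷ 0.96 = 1/24.
False-positive rate = 1 − 0.86 = 0.14; likelihood ratio of a positive = 0.81/0.14 = 81/14.
Target odds: 0.9 ÷ 0.1 = 9.
Require (81/14)ⁿ ≥ 9 ÷ (1/24) = 216.
(81/14)³ = 531441/2744 falls short of 216 but (81/14)⁴ = 43046721/38416 reaches it, so n = 4.

4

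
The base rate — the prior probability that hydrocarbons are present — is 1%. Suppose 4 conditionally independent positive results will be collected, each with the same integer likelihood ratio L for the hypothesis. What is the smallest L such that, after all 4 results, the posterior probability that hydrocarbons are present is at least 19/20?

Prior odds = 0.01/0.99 = 1/99.
Target odds = 0.95/0.05 = 19.
Need L⁴ ≥ 19 ÷ (1/99) = 1881.
6⁴ = 1296 < 1881 ≤ 2401 = 7⁴, so L = 7.

7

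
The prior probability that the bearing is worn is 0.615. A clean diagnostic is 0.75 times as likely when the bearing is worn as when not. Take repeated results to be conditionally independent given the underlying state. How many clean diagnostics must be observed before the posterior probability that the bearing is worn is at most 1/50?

Prior odds = 0.615/0.385 = 123/77.
Likelihood ratio per clean diagnostic = 0.75.
Target posterior odds = 0.02/0.98 = 1/49.
Need (123/77) × 0.75ⁿ ≤ 1/49, i.e. 0.75ⁿ ≤ 11/861.
0.75¹⁵ ≈0.0133635 is still above 11/861 but 0.75¹⁶ ≈0.0100226 is at or below it, so n = 16.

16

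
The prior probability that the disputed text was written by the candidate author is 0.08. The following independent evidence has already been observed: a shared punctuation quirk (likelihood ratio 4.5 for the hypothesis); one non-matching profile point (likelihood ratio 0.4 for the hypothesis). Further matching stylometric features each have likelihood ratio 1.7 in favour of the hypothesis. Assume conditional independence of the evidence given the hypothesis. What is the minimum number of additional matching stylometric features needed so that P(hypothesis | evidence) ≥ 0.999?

17

Prior odds = 0.08/0.92 = 2/23.
Combined Bayes factor of the evidence already in hand = 4.5 × 0.4 = 1.8.
Odds after that evidence = (2/23) × 1.8 = 18/115.
Target odds = 0.999/0.001 = 999.
Need 1.7ⁿ ≥ 999 ÷ (18/115) = 6382.5.
1.7¹⁶ ≈4866.12 falls short of 6382.5 but 1.7¹⁷ ≈8272.4 reaches it, so n = 17.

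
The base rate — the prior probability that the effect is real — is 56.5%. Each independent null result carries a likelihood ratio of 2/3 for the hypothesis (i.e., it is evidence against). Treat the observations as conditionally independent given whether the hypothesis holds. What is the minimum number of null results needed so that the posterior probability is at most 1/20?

Prior odds = 0.565/0.435 = 113/87.
Likelihood ratio per null result = 2/3.
Target posterior odds = 0.05/0.95 = 1/19.
Need (113/87) × (2/3)ⁿ ≤ 1/19, i.e. (2/3)ⁿ ≤ 87/2147.
(2/3)⁷ = 128/2187 is still above 87/2147 but (2/3)⁸ = 256/6561 is at or below it, so n = 8.

8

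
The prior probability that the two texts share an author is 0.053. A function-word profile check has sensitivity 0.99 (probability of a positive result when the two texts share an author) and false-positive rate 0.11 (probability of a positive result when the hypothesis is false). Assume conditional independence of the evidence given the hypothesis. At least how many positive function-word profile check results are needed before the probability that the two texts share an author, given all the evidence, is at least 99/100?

4

Prior odds: 0.053 ÷ 0.947 = 53/947.
Likelihood ratio of a positive result = 0.99/0.11 = 9.
Target posterior odds = 0.99/0.01 = 99.
Need (53/947) × 9ⁿ ≥ 99, i.e. 9ⁿ ≥ 93753/53.
9³ = 729 falls short of 93753/53 but 9⁴ = 6561 reaches it, so n = 4.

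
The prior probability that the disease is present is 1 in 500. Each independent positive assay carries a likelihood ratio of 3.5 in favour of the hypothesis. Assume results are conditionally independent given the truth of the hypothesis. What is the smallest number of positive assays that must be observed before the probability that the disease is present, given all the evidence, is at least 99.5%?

Prior odds: 0.002 ÷ 0.998 = 1/499.
Likelihood ratio per positive assay = 3.5.
Target odds: 0.995 ÷ 0.005 = 199.
Need (1/499) × 3.5ⁿ ≥ 199, i.e. 3.5ⁿ ≥ 99301.
3.5⁹ = 40353607/512 falls short of 99301 but 3.5¹⁰ = 282475249/1024 reaches it, so n = 10.

10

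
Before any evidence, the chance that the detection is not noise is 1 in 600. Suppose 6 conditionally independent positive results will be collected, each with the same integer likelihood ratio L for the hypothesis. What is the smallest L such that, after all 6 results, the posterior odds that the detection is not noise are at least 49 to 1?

Prior odds = (1/600)/(599/600) = 1/599.
Target odds = 49.
Need L⁶ ≥ 49 ÷ (1/599) = 29351.
5⁶ = 15625 < 29351 ≤ 46656 = 6⁶, so L = 6.

6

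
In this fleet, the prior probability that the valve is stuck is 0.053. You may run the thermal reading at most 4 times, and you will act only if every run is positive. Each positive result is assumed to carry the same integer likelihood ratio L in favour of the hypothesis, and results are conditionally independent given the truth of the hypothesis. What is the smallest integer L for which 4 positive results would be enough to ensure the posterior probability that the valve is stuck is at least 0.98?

Prior odds = 0.053/0.947 = 53/947.
Target odds = 0.98/0.02 = 49.
Need L⁴ ≥ 49 ÷ (53/947) = 46403/53.
5⁴ = 625 < 46403/53 ≤ 1296 = 6⁴, so L = 6.

6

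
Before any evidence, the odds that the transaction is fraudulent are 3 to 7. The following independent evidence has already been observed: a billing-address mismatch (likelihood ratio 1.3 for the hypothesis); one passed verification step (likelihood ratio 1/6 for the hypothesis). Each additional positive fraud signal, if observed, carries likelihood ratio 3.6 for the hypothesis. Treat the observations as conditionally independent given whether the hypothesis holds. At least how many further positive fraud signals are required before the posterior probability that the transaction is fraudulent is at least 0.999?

Prior odds = 3/7.
Combined Bayes factor of the evidence already in hand = 1.3 × (1/6) = 13/60.
Odds after that evidence = (3/7) × 13/60 = 13/140.
Target odds = 0.999/0.001 = 999.
Need 3.6ⁿ ≥ 999 ÷ (13/140) = 139860/13.
3.6⁷ = 612220032/78125 falls short of 139860/13 but 3.6⁸ ≈28211.1 reaches it, so n = 8.

8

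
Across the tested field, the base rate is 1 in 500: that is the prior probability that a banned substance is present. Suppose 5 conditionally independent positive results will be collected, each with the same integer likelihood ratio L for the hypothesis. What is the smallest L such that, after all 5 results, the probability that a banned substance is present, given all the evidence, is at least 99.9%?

Prior odds = 0.002/0.998 = 1/499.
Target odds = 0.999/0.001 = 999.
Need L⁵ ≥ 999 ÷ (1/499) = 498501.
13⁵ = 371293 < 498501 ≤ 537824 = 14⁵, so L = 14.

14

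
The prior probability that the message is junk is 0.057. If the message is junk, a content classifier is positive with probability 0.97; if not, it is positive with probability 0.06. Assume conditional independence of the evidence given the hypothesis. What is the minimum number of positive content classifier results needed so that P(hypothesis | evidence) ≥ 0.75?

Prior odds = 0.057/0.943 = 57/943.
Likelihood ratio of a positive = 0.97/0.06 = 97/6.
Target posterior odds = 0.75/0.25 = 3.
Need (57/943) × (97/6)ⁿ ≥ 3, i.e. (97/6)ⁿ ≥ 943/19.
(97/6)¹ = 97/6 falls short of 943/19 but (97/6)² = 9409/36 reaches it, so n = 2.

2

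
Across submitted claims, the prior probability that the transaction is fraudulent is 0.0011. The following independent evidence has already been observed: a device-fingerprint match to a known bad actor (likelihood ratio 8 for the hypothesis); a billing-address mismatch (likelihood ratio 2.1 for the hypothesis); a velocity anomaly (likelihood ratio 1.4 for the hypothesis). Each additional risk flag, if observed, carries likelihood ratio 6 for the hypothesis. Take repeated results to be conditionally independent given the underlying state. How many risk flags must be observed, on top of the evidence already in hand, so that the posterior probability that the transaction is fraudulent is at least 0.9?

4

Prior odds = 0.0011/0.9989 = 11/9989.
Combined Bayes factor of the evidence already in hand = 8 × 2.1 × 1.4 = 23.52.
Odds after that evidence = (11/9989) × 23.52 = 924/35675.
Target odds = 0.9/0.1 = 9.
Need 6ⁿ ≥ 9 ÷ (924/35675) = 107025/308.
6³ = 216 falls short of 107025/308 but 6⁴ = 1296 reaches it, so n = 4.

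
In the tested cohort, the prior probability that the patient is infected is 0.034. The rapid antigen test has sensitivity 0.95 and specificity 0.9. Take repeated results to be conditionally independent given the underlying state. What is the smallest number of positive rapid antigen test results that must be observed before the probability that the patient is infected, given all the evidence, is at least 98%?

4

Prior odds = 0.034/0.966 = 17/483.
False-positive rate = 1 − 0.9 = 0.1; likelihood ratio of a positive = 0.95/0.1 = 9.5.
Target posterior odds = 0.98/0.02 = 49.
Need (17/483) × 9.5ⁿ ≥ 49, i.e. 9.5ⁿ ≥ 23667/17.
9.5³ = 857.375 falls short of 23667/17 but 9.5⁴ = 8145.0625 reaches it, so n = 4.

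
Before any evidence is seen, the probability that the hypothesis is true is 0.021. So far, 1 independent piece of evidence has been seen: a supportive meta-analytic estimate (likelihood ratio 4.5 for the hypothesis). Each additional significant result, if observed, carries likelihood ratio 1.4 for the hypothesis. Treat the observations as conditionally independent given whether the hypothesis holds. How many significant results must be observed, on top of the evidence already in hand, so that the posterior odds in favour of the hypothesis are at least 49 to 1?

19

Prior odds = 0.021/0.979 = 21/979.
Bayes factor of the evidence already in hand = 4.5.
Odds after that evidence = (21/979) × 4.5 = 189/1958.
Target odds = 49.
Need 1.4ⁿ ≥ 49 ÷ (189/1958) = 13706/27.
1.4¹⁸ ≈426.879 falls short of 13706/27 but 1.4¹⁹ ≈597.63 reaches it, so n = 19.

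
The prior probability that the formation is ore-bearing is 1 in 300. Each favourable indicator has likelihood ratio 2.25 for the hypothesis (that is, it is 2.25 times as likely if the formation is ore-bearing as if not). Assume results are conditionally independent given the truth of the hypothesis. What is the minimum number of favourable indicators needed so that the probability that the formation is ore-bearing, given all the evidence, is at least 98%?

12

Prior odds: (1/300) ÷ (299/300) = 1/299.
Likelihood ratio per favourable indicator = 2.25.
Target odds: 0.98 ÷ 0.02 = 49.
Require 2.25ⁿ ≥ 49 ÷ (1/299) = 14651.
2.25¹¹ ≈7481.83 falls short of 14651 but 2.25¹² ≈16834.1 reaches it, so n = 12.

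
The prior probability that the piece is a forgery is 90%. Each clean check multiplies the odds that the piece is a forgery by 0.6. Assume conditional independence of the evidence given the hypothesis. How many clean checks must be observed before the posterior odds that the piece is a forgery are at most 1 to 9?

9

Prior odds: 0.9 ÷ 0.1 = 9.
Likelihood ratio per clean check = 0.6.
Target odds = 1/9.
Require 0.6ⁿ ≤ 1/9 ÷ 9 = 1/81.
0.6⁸ = 6561/390625 is still above 1/81 but 0.6⁹ = 19683/1953125 is at or below it, so n = 9.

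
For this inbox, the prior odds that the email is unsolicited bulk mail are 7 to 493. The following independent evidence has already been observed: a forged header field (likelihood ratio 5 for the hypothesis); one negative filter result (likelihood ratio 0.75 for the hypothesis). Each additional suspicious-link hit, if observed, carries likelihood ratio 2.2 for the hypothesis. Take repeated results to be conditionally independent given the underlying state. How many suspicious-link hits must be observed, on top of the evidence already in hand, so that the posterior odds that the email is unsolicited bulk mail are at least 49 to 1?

9

Prior odds = 7/493.
Combined Bayes factor of the evidence already in hand = 5 × 0.75 = 3.75.
Odds after that evidence = (7/493) × 3.75 = 105/1972.
Target odds = 49.
Need 2.2ⁿ ≥ 49 ÷ (105/1972) = 13804/15.
2.2⁸ = 214358881/390625 falls short of 13804/15 but 2.2⁹ ≈1207.27 reaches it, so n = 9.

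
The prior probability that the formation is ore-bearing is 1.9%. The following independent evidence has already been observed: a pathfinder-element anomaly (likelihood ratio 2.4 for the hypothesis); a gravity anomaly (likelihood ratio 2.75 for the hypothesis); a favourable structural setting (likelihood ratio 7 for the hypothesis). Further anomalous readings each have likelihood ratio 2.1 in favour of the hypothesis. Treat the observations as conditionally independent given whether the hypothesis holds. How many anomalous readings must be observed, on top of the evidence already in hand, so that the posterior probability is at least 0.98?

6

Prior odds = 0.019/0.981 = 19/981.
Combined Bayes factor of the evidence already in hand = 2.4 × 2.75 × 7 = 46.2.
Odds after that evidence = (19/981) × 46.2 = 1463/1635.
Target odds = 0.98/0.02 = 49.
Need 2.1ⁿ ≥ 49 ÷ (1463/1635) = 11445/209.
2.1⁵ = 4084101/100000 falls short of 11445/209 but 2.1⁶ = 85766121/1000000 reaches it, so n = 6.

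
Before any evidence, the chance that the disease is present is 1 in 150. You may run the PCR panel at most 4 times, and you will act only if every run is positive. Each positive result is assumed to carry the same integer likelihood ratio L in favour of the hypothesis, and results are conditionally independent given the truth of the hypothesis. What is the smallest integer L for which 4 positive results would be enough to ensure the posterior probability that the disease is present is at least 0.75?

5

Prior odds = (1/150)/(149/150) = 1/149.
Target odds = 0.75/0.25 = 3.
Need L⁴ ≥ 3 ÷ (1/149) = 447.
4⁴ = 256 < 447 ≤ 625 = 5⁴, so L = 5.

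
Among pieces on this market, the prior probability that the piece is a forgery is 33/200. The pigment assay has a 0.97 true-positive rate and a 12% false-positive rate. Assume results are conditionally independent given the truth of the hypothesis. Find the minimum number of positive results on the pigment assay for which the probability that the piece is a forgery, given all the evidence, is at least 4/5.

2

Prior odds: 0.165 ÷ 0.835 = 33/167.
Likelihood ratio of a positive result = 0.97/0.12 = 97/12.
Target odds: 0.8 ÷ 0.2 = 4.
Require (97/12)ⁿ ≥ 4 ÷ (33/167) = 668/33.
(97/12)¹ = 97/12 falls short of 668/33 but (97/12)² = 9409/144 reaches it, so n = 2.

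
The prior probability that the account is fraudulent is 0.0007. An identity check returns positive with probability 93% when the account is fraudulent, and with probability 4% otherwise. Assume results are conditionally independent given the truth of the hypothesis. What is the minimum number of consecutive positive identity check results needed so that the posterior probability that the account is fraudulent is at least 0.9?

4

Prior odds = 0.0007/0.9993 = 7/9993.
Likelihood ratio of a positive result = 0.93/0.04 = 23.25.
Target odds: 0.9 ÷ 0.1 = 9.
Need (7/9993) × 23.25ⁿ ≥ 9, i.e. 23.25ⁿ ≥ 89937/7.
23.25³ = 804357/64 falls short of 89937/7 but 23.25⁴ = 74805201/256 reaches it, so n = 4.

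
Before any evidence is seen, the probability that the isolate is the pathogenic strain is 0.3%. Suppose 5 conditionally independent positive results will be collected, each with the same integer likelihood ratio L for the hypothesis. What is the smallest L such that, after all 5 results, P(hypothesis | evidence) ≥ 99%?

9

Prior odds = 0.003/0.997 = 3/997.
Target odds = 0.99/0.01 = 99.
Need L⁵ ≥ 99 ÷ (3/997) = 32901.
8⁵ = 32768 < 32901 ≤ 59049 = 9⁵, so L = 9.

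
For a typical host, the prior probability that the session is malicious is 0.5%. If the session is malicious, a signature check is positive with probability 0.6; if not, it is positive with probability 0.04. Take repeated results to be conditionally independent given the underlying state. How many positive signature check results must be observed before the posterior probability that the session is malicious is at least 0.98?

Prior odds: 0.005 ÷ 0.995 = 1/199.
Likelihood ratio of a positive = 0.6/0.04 = 15.
Target odds: 0.98 ÷ 0.02 = 49.
Require 15ⁿ ≥ 49 ÷ (1/199) = 9751.
15³ = 3375 falls short of 9751 but 15⁴ = 50625 reaches it, so n = 4.

4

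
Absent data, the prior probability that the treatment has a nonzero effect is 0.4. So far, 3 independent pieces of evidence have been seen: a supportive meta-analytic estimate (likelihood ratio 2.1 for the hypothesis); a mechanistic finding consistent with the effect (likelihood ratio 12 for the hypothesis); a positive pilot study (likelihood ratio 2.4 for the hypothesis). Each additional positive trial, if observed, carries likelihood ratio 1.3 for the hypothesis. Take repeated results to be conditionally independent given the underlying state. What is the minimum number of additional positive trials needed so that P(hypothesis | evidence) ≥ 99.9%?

13

Prior odds = 0.4/0.6 = 2/3.
Combined Bayes factor of the evidence already in hand = 2.1 × 12 × 2.4 = 60.48.
Odds after that evidence = (2/3) × 60.48 = 40.32.
Target odds = 0.999/0.001 = 999.
Need 1.3ⁿ ≥ 999 ÷ 40.32 = 2775/112.
1.3¹² ≈23.2981 falls short of 2775/112 but 1.3¹³ ≈30.2875 reaches it, so n = 13.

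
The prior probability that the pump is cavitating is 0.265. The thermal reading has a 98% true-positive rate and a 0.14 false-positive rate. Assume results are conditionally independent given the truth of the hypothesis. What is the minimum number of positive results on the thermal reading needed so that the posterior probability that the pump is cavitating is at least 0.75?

Prior odds: 0.265 ÷ 0.735 = 53/147.
Likelihood ratio of a positive result = 0.98/0.14 = 7.
Target posterior odds = 0.75/0.25 = 3.
Require 7ⁿ ≥ 3 ÷ (53/147) = 441/53.
7¹ = 7 falls short of 441/53 but 7² = 49 reaches it, so n = 2.

2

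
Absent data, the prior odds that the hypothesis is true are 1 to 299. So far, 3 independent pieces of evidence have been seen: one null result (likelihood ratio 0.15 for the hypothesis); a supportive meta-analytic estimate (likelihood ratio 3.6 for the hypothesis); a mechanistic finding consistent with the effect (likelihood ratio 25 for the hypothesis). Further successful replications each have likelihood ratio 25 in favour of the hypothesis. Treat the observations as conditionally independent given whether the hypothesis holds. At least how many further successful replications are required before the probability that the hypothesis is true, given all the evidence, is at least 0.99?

Prior odds = 1/299.
Combined Bayes factor of the evidence already in hand = 0.15 × 3.6 × 25 = 13.5.
Odds after that evidence = (1/299) × 13.5 = 27/598.
Target odds = 0.99/0.01 = 99.
Need 25ⁿ ≥ 99 ÷ (27/598) = 6578/3.
25² = 625 falls short of 6578/3 but 25³ = 15625 reaches it, so n = 3.

3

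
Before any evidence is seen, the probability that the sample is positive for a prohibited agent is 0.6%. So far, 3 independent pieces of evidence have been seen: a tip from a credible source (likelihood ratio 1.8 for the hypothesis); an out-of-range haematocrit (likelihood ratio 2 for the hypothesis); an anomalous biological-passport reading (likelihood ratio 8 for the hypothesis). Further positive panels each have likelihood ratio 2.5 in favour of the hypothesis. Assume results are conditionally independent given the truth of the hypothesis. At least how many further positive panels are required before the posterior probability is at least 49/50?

Prior odds = 0.006/0.994 = 3/497.
Combined Bayes factor of the evidence already in hand = 1.8 × 2 × 8 = 28.8.
Odds after that evidence = (3/497) × 28.8 = 432/2485.
Target odds = 0.98/0.02 = 49.
Need 2.5ⁿ ≥ 49 ÷ (432/2485) = 121765/432.
2.5⁶ = 244.140625 falls short of 121765/432 but 2.5⁷ = 610.3515625 reaches it, so n = 7.

7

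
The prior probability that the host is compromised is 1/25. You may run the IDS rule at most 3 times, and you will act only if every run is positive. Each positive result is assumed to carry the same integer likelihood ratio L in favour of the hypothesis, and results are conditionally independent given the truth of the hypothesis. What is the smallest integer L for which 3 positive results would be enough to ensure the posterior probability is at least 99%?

14

Prior odds = 0.04/0.96 = 1/24.
Target odds = 0.99/0.01 = 99.
Need L³ ≥ 99 ÷ (1/24) = 2376.
13³ = 2197 < 2376 ≤ 2744 = 14³, so L = 14.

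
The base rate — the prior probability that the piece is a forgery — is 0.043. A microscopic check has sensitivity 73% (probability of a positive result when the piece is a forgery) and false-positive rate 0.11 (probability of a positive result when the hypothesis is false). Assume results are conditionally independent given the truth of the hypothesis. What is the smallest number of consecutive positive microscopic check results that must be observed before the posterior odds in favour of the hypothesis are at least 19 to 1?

4

Prior odds = 0.043/0.957 = 43/957.
Likelihood ratio of a positive result = 0.73/0.11 = 73/11.
Target odds = 19.
Require (73/11)ⁿ ≥ 19 ÷ (43/957) = 18183/43.
(73/11)³ = 389017/1331 falls short of 18183/43 but (73/11)⁴ = 28398241/14641 reaches it, so n = 4.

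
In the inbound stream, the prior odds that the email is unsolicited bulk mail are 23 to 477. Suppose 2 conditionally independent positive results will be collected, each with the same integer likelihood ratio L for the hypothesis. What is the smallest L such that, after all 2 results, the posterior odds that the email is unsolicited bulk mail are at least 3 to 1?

Prior odds = 23/477.
Target odds = 3.
Need L² ≥ 3 ÷ (23/477) = 1431/23.
7² = 49 < 1431/23 ≤ 64 = 8², so L = 8.

8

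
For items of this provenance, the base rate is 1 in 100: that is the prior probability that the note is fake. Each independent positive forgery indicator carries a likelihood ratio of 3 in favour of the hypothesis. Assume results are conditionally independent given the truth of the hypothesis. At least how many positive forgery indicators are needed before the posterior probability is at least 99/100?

Prior odds: 0.01 ÷ 0.99 = 1/99.
Likelihood ratio per positive forgery indicator = 3.
Target odds: 0.99 ÷ 0.01 = 99.
Require 3ⁿ ≥ 99 ÷ (1/99) = 9801.
3⁸ = 6561 falls short of 9801 but 3⁹ = 19683 reaches it, so n = 9.

9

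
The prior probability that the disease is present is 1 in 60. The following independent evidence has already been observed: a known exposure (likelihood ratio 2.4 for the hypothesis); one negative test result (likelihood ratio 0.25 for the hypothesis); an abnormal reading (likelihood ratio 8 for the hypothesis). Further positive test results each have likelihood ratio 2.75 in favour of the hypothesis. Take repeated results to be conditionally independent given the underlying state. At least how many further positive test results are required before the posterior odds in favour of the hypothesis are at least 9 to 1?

Prior odds = (1/60)/(59/60) = 1/59.
Combined Bayes factor of the evidence already in hand = 2.4 × 0.25 × 8 = 4.8.
Odds after that evidence = (1/59) × 4.8 = 24/295.
Target odds = 9.
Need 2.75ⁿ ≥ 9 ÷ (24/295) = 110.625.
2.75⁴ = 57.19140625 falls short of 110.625 but 2.75⁵ = 161051/1024 reaches it, so n = 5.

5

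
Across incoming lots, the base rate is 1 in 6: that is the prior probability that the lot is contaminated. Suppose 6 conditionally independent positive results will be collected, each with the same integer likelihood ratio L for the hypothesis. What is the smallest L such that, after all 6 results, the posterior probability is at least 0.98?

3

Prior odds = (1/6)/(5/6) = 0.2.
Target odds = 0.98/0.02 = 49.
Need L⁶ ≥ 49 ÷ 0.2 = 245.
2⁶ = 64 < 245 ≤ 729 = 3⁶, so L = 3.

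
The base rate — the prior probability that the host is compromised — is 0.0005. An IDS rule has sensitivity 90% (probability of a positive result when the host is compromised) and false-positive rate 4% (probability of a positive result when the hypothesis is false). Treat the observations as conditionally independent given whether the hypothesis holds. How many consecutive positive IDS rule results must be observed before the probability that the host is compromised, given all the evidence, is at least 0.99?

Prior odds: 0.0005 ÷ 0.9995 = 1/1999.
Likelihood ratio of a positive result = 0.9/0.04 = 22.5.
Target posterior odds = 0.99/0.01 = 99.
Require 22.5ⁿ ≥ 99 ÷ (1/1999) = 197901.
22.5³ = 11390.625 falls short of 197901 but 22.5⁴ = 256289.0625 reaches it, so n = 4.

4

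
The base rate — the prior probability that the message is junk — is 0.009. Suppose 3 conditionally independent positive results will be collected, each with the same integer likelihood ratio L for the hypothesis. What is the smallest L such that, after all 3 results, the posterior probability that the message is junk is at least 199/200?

28

Prior odds = 0.009/0.991 = 9/991.
Target odds = 0.995/0.005 = 199.
Need L³ ≥ 199 ÷ (9/991) = 197209/9.
27³ = 19683 < 197209/9 ≤ 21952 = 28³, so L = 28.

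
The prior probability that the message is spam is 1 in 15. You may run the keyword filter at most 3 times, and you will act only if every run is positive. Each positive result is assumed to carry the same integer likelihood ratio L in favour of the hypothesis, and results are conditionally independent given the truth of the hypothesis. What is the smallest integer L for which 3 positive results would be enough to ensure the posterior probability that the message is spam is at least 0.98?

Prior odds = (1/15)/(14/15) = 1/14.
Target odds = 0.98/0.02 = 49.
Need L³ ≥ 49 ÷ (1/14) = 686.
8³ = 512 < 686 ≤ 729 = 9³, so L = 9.

9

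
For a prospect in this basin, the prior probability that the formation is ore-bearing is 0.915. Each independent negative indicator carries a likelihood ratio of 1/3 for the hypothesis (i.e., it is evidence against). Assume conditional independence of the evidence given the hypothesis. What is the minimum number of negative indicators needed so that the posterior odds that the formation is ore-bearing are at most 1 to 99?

7

Prior odds = 0.915/0.085 = 183/17.
Likelihood ratio per negative indicator = 1/3.
Target odds = 1/99.
Require (1/3)ⁿ ≤ 1/99 ÷ (183/17) = 17/18117.
(1/3)⁶ = 1/729 is still above 17/18117 but (1/3)⁷ = 1/2187 is at or below it, so n = 7.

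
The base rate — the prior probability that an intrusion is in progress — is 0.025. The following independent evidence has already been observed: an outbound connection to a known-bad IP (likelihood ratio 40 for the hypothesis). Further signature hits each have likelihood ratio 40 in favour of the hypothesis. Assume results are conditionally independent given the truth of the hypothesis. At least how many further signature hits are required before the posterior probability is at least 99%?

Prior odds = 0.025/0.975 = 1/39.
Bayes factor of the evidence already in hand = 40.
Odds after that evidence = (1/39) × 40 = 40/39.
Target odds = 0.99/0.01 = 99.
Need 40ⁿ ≥ 99 ÷ (40/39) = 96.525.
40¹ = 40 falls short of 96.525 but 40² = 1600 reaches it, so n = 2.

2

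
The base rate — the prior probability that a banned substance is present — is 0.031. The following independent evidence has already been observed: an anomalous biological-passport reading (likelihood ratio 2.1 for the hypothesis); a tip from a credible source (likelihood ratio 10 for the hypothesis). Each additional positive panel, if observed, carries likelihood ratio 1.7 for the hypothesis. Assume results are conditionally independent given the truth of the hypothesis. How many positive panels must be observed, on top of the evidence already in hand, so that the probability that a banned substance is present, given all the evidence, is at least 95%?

7

Prior odds = 0.031/0.969 = 31/969.
Combined Bayes factor of the evidence already in hand = 2.1 × 10 = 21.
Odds after that evidence = (31/969) × 21 = 217/323.
Target odds = 0.95/0.05 = 19.
Need 1.7ⁿ ≥ 19 ÷ (217/323) = 6137/217.
1.7⁶ = 24137569/1000000 falls short of 6137/217 but 1.7⁷ = 410338673/10000000 reaches it, so n = 7.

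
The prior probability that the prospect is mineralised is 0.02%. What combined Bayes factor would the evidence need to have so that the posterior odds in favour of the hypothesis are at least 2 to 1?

Prior odds = 0.0002/0.9998 = 1/4999.
Target odds = 2.
Required Bayes factor = 2 ÷ (1/4999) = 9998.

9998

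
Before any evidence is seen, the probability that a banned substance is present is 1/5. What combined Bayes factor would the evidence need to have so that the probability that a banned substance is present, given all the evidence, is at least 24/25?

Prior odds = 0.2/0.8 = 0.25.
Target odds = 0.96/0.04 = 24.
Required Bayes factor = 24 ÷ 0.25 = 96.

96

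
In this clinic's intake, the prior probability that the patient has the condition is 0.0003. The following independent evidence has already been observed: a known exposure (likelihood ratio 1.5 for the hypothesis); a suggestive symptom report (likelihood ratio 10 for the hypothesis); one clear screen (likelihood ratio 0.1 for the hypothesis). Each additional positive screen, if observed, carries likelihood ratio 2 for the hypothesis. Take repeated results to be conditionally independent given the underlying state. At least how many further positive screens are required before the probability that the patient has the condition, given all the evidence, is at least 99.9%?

Prior odds = 0.0003/0.9997 = 3/9997.
Combined Bayes factor of the evidence already in hand = 1.5 × 10 × 0.1 = 1.5.
Odds after that evidence = (3/9997) × 1.5 = 9/19994.
Target odds = 0.999/0.001 = 999.
Need 2ⁿ ≥ 999 ÷ (9/19994) = 2219334.
2²¹ = 2097152 falls short of 2219334 but 2²² = 4194304 reaches it, so n = 22.

22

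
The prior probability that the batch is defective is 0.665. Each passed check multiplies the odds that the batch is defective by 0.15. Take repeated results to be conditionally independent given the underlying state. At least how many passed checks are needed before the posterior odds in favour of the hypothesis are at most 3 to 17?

2

Prior odds: 0.665 ÷ 0.335 = 133/67.
Likelihood ratio per passed check = 0.15.
Target odds = 3/17.
Need (133/67) × 0.15ⁿ ≤ 3/17, i.e. 0.15ⁿ ≤ 201/2261.
0.15¹ = 0.15 is still above 201/2261 but 0.15² = 0.0225 is at or below it, so n = 2.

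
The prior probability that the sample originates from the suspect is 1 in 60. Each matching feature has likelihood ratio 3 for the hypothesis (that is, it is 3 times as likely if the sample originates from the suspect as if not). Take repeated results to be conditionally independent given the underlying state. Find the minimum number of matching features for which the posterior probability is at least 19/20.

Prior odds: (1/60) ÷ (59/60) = 1/59.
Likelihood ratio per matching feature = 3.
Target odds: 0.95 ÷ 0.05 = 19.
Require 3ⁿ ≥ 19 ÷ (1/59) = 1121.
3⁶ = 729 falls short of 1121 but 3⁷ = 2187 reaches it, so n = 7.

7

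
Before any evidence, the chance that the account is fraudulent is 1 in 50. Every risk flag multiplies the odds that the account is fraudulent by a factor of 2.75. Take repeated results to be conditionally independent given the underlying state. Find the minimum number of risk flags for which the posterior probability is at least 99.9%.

11

Prior odds: 0.02 ÷ 0.98 = 1/49.
Likelihood ratio per risk flag = 2.75.
Target posterior odds = 0.999/0.001 = 999.
Require 2.75ⁿ ≥ 999 ÷ (1/49) = 48951.
2.75¹⁰ ≈24735.9 falls short of 48951 but 2.75¹¹ ≈68023.6 reaches it, so n = 11.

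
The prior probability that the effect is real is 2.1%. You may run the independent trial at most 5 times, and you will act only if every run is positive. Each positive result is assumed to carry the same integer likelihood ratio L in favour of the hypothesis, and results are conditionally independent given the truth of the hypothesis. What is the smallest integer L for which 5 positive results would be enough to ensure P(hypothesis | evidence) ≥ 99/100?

Prior odds = 0.021/0.979 = 21/979.
Target odds = 0.99/0.01 = 99.
Need L⁵ ≥ 99 ÷ (21/979) = 32307/7.
5⁵ = 3125 < 32307/7 ≤ 7776 = 6⁵, so L = 6.

6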